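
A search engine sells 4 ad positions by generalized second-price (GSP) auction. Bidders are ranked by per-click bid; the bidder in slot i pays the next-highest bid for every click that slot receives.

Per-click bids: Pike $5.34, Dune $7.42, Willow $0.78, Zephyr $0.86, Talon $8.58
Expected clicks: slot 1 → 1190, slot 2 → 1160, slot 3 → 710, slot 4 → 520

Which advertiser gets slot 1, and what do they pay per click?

Per-click bids in order: $8.58 (Talon) > $7.42 (Dune) > $5.34 (Pike) > $0.86 (Zephyr) > $0.78 (Willow)
Slot 1 goes to the first-ranked bidder, Talon, who pays the next bid down: $7.42/click.

Talon; $7.42 per click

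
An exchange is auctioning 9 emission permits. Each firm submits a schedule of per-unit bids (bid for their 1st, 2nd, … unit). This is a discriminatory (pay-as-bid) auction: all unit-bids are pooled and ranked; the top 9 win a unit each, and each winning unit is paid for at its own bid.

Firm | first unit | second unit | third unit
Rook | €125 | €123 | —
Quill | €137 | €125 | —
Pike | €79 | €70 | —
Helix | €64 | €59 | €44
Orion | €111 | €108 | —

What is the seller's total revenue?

Total revenue: €942

Merging the schedules and taking the best 9: 137 (Quill-1), 125 (Rook-1), 125 (Quill-2), 123 (Rook-2), 111 (Orion-1), 108 (Orion-2), 79 (Pike-1), 70 (Pike-2), 64 (Helix-1)
Next rejected bid: €59 (not a price — pay-as-bid).
Each winning unit pays its own bid.
Revenue = 137 + 125 + 125 + 123 + 111 + 108 + 79 + 70 + 64 = €942.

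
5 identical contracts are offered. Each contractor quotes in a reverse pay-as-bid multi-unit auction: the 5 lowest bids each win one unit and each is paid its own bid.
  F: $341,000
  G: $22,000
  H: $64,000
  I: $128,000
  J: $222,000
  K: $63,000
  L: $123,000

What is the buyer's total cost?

Ordering the bids: 22,000 (G), 63,000 (K), 64,000 (H), 123,000 (L), 128,000 (I), 222,000 (J), 341,000 (F)
The 5 lowest are G, K, H, L, I.
Total cost = 22,000 + 63,000 + 64,000 + 123,000 + 128,000 = $400,000.

Total cost: $400,000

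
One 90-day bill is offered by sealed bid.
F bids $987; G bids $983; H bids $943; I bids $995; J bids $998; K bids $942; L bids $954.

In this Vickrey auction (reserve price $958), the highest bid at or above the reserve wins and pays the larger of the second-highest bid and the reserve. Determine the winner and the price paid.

Rule: the highest bid at or above the reserve wins and pays the larger of the second-highest bid and the reserve.
Bids in order: 998 (J) > 995 (I) > 987 (F) > 983 (G) > 954 (L) > 943 (H) > …
Highest eligible bid: J at $998.
Second-highest bid $995 exceeds the reserve $958 → payment $995.

J pays $995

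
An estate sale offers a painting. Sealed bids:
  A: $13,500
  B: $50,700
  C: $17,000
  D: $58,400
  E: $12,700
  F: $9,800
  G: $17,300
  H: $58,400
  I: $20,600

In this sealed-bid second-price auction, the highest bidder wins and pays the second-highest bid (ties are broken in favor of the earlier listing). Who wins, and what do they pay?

D pays $58,400

Sorting bids: 58,400 (D) > 58,400 (H) > 50,700 (B) > 20,600 (I) > 17,300 (G) > 17,000 (C) > …
Tie at $58,400 → D wins by tie-break.
D is highest; pays the second-highest bid, $58,400.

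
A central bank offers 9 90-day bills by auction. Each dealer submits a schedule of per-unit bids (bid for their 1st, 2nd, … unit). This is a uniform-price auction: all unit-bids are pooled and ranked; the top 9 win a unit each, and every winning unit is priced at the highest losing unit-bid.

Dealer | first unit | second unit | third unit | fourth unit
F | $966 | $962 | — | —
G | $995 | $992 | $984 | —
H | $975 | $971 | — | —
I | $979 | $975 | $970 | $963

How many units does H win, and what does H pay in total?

Pooled unit-bids ranked (top 9): 995 (G-1), 992 (G-2), 984 (G-3), 979 (I-1), 975 (H-1), 975 (I-2), 971 (H-2), 970 (I-3), 966 (F-1)
The (k+1)-th unit-bid is $963.
H wins 2 unit(s) at $963 each.

H: 2 units, pays $1,926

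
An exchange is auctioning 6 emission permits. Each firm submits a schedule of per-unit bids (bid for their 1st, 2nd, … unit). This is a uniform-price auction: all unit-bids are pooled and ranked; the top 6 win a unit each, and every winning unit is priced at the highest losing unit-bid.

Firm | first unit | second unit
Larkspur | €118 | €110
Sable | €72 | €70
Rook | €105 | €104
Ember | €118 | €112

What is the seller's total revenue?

Total revenue: €432

Merging the schedules and taking the best 6: 118 (Larkspur-1), 118 (Ember-1), 112 (Ember-2), 110 (Larkspur-2), 105 (Rook-1), 104 (Rook-2)
The (k+1)-th unit-bid is €72.
Allocation: Ember 2, Larkspur 2, Rook 2. Every unit priced at €72.
Revenue = 6 × 72 = €432.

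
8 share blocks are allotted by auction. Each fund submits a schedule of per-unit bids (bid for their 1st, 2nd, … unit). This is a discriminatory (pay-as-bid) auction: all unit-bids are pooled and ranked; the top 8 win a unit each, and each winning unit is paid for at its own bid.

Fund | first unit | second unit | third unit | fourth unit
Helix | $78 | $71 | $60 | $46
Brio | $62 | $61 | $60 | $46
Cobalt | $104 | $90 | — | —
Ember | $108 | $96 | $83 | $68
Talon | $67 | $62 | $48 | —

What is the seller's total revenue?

Total revenue: $698

Pooled unit-bids ranked (top 8): 108 (Ember-1), 104 (Cobalt-1), 96 (Ember-2), 90 (Cobalt-2), 83 (Ember-3), 78 (Helix-1), 71 (Helix-2), 68 (Ember-4)
Next rejected bid: $67 (not a price — pay-as-bid).
Each winning unit pays its own bid.
Revenue = 108 + 104 + 96 + 90 + 83 + 78 + 71 + 68 = $698.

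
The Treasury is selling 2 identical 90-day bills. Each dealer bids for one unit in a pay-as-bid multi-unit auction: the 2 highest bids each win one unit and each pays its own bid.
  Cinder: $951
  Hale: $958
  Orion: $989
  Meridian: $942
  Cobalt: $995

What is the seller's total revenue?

Total revenue: $1,984

Sorting: 995 (Cobalt), 989 (Orion), 958 (Hale), 951 (Cinder), …
Top 2: Cobalt, Orion.
Total revenue = 995 + 989 = $1,984.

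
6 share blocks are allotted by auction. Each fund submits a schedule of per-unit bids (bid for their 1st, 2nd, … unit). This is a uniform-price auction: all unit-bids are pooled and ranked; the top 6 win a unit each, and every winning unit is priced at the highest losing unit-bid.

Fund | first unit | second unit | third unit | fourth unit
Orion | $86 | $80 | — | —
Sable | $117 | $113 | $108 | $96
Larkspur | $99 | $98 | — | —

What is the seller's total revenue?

Pooled unit-bids ranked (top 6): 117 (Sable-1), 113 (Sable-2), 108 (Sable-3), 99 (Larkspur-1), 98 (Larkspur-2), 96 (Sable-4)
First bid not allocated: $86.
Allocation: Larkspur 2, Sable 4. Every unit priced at $86.
Revenue = 6 × 86 = $516.

Total revenue: $516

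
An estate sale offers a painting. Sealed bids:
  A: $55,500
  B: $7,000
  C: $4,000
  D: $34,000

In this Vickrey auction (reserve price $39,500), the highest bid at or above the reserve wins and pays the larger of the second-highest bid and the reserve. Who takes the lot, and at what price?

A pays $39,500

Bids in order: 55,500 (A) > 34,000 (D) > 7,000 (B) > 4,000 (C)
Highest eligible bid: A at $55,500.
Second-highest bid $34,000 is below the reserve $39,500, so the reserve binds → payment $39,500.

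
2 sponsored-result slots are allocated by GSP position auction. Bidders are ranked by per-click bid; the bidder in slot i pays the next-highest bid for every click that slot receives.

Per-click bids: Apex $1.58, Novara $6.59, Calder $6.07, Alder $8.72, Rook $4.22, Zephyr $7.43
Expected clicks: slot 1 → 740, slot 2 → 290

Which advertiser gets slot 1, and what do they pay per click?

Per-click bids in order: $8.72 (Alder) > $7.43 (Zephyr) > $6.59 (Novara) > …
Slot 1 goes to the first-ranked bidder, Alder, who pays the next bid down: $7.43/click.

Alder; $7.43 per click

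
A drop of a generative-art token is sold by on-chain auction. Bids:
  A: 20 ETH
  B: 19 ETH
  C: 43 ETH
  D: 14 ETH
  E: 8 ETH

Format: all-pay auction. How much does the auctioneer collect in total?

Total revenue: 104 ETH

All-pay auction: the highest bidder wins the item, but every bidder pays their own bid.
Bids in order: 43 (C) > 20 (A) > 19 (B) > 14 (D) > 8 (E)
Every bidder forfeits their bid regardless of winning.
Revenue = 20 + 19 + 43 + 14 + 8 = 104 ETH.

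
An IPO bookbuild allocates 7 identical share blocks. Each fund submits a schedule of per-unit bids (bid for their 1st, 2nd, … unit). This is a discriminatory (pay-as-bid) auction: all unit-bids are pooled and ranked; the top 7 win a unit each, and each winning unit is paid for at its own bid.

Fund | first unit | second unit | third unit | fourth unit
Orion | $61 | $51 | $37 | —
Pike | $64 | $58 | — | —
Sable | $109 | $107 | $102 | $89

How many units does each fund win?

Orion 1, Pike 2, Sable 4

All unit-bids, highest first — top 7: 109 (Sable-1), 107 (Sable-2), 102 (Sable-3), 89 (Sable-4), 64 (Pike-1), 61 (Orion-1), 58 (Pike-2)
Next rejected bid: $51 (not a price — pay-as-bid).
Allocation: Orion 1, Pike 2, Sable 4.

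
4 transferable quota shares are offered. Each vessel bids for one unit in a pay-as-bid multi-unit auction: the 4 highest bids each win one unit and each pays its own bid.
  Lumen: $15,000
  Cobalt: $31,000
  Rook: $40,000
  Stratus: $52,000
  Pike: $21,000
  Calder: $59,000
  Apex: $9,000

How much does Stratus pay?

Stratus pays $52,000

Ordering the bids: 59,000 (Calder), 52,000 (Stratus), 40,000 (Rook), 31,000 (Cobalt), 21,000 (Pike), 15,000 (Lumen), …
Top 4: Calder, Stratus, Rook, Cobalt.
Stratus wins → own bid $52,000.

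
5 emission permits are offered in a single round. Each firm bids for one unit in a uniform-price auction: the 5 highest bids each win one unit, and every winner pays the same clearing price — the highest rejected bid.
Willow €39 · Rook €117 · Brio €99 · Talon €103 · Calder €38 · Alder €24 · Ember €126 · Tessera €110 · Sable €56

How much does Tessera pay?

Ordering the bids: 126 (Ember), 117 (Rook), 110 (Tessera), 103 (Talon), 99 (Brio), 56 (Sable), 39 (Willow), …
Winners (5 units): Ember, Rook, Tessera, Talon, Brio.
Clearing price = highest rejected bid = €56.
Tessera wins → pays €56.

Tessera pays €56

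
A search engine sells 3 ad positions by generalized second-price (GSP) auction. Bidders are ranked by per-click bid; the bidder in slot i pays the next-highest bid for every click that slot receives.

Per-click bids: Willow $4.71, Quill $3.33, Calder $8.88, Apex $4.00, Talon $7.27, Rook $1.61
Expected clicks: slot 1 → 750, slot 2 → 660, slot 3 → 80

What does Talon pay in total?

Talon pays $3108.60

Per-click bids in order: $8.88 (Calder) > $7.27 (Talon) > $4.71 (Willow) > $4.00 (Apex) > …
Talon holds slot 2 → pays next bid $4.71 × 660 clicks = $3108.60.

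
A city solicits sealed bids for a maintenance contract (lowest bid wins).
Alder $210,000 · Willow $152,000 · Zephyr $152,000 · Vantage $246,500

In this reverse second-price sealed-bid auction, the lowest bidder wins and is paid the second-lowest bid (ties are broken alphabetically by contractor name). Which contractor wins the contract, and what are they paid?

Willow is paid $152,000

Bids ranked: 152,000 (Willow) < 152,000 (Zephyr) < 210,000 (Alder) < 246,500 (Vantage)
Tie at $152,000 → Willow wins by tie-break.
Second-price: Willow is paid Zephyr's bid of $152,000.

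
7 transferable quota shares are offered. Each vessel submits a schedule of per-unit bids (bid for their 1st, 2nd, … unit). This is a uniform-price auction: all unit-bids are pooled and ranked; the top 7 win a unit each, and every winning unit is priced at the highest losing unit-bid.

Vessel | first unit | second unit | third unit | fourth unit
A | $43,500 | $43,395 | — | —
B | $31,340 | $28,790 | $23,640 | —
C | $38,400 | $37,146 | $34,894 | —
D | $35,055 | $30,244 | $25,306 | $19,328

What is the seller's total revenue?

Total revenue: $211,708

Merging the schedules and taking the best 7: 43,500 (A-1), 43,395 (A-2), 38,400 (C-1), 37,146 (C-2), 35,055 (D-1), 34,894 (C-3), 31,340 (B-1)
The (k+1)-th unit-bid is $30,244.
Allocation: A 2, B 1, C 3, D 1. Every unit priced at $30,244.
Revenue = 7 × 30,244 = $211,708.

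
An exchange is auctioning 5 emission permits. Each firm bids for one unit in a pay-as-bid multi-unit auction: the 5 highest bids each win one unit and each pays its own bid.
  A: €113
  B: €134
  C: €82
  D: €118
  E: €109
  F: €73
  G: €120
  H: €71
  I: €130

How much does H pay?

Ordering the bids: 134 (B), 130 (I), 120 (G), 118 (D), 113 (A), 109 (E), 82 (C), …
Winners (5 units): B, I, G, D, A.
H does not win → €0.

H pays €0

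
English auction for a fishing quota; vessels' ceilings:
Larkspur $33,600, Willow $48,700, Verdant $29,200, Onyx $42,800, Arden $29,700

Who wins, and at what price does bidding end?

Limits in order: 48,700 (Willow) > 42,800 (Onyx) > 33,600 (Larkspur) > 29,700 (Arden) > 29,200 (Verdant)
Once the price passes $42,800, only Willow is left; the hammer falls at Onyx's limit of $42,800.

Willow wins at $42,800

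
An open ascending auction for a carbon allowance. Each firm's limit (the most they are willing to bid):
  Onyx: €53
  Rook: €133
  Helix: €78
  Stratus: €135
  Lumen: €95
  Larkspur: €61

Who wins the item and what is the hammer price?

Rule: the price rises until one bidder remains; the winner pays the price at which the last rival dropped out.
Limits in order: 135 (Stratus) > 133 (Rook) > 95 (Lumen) > 78 (Helix) > 61 (Larkspur) > 53 (Onyx)
Bidding ends when Rook exits at €133; Stratus takes it.

Stratus wins at €133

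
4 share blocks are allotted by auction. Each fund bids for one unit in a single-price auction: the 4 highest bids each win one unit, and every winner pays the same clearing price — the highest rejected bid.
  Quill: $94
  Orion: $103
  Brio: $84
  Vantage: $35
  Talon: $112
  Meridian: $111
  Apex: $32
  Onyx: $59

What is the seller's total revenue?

Ordering the bids: 112 (Talon), 111 (Meridian), 103 (Orion), 94 (Quill), 84 (Brio), 59 (Onyx), …
Winners (4 units): Talon, Meridian, Orion, Quill.
Highest unsuccessful bid: $84 → clearing price.
Total revenue = 4 × $84 = $336.

Total revenue: $336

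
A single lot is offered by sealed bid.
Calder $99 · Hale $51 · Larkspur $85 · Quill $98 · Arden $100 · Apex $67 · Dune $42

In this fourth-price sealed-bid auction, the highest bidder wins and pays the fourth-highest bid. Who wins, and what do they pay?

Rule: the highest bidder wins and pays the fourth-highest bid.
Bids ranked: 100 (Arden) > 99 (Calder) > 98 (Quill) > 85 (Larkspur) > 67 (Apex) > 51 (Hale) > …
Arden wins; payment is bid #4 in the ranking = $85.

Arden pays $85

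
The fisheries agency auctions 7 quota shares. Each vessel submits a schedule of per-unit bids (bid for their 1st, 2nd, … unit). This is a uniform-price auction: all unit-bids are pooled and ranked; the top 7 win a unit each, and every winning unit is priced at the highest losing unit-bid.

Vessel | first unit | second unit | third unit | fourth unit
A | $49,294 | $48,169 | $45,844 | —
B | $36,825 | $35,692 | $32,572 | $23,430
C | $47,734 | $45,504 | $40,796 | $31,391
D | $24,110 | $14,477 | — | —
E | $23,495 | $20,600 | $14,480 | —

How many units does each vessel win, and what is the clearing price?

Merging the schedules and taking the best 7: 49,294 (A-1), 48,169 (A-2), 47,734 (C-1), 45,844 (A-3), 45,504 (C-2), 40,796 (C-3), 36,825 (B-1)
Highest rejected unit-bid = $35,692.
Allocation: A 3, B 1, C 3.

A 3, B 1, C 3; clearing price $35,692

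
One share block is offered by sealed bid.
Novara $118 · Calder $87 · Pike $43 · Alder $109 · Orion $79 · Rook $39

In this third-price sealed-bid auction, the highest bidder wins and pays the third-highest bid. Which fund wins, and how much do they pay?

Bids in order: 118 (Novara) > 109 (Alder) > 87 (Calder) > 79 (Orion) > 43 (Pike) > 39 (Rook)
Novara is highest; pays the third-highest bid, $87.

Novara pays $87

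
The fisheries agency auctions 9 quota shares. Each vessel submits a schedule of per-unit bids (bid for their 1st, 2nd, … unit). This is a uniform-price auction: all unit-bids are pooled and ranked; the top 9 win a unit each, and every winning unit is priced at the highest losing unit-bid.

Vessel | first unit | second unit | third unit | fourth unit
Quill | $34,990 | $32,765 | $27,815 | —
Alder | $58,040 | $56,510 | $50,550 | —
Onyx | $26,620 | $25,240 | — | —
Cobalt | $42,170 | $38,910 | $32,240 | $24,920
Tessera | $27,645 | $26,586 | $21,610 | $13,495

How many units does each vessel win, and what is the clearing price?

Alder 3, Cobalt 3, Quill 3; clearing price $27,645

Merging the schedules and taking the best 9: 58,040 (Alder-1), 56,510 (Alder-2), 50,550 (Alder-3), 42,170 (Cobalt-1), 38,910 (Cobalt-2), 34,990 (Quill-1), 32,765 (Quill-2), 32,240 (Cobalt-3), 27,815 (Quill-3)
The (k+1)-th unit-bid is $27,645.
Allocation: Alder 3, Cobalt 3, Quill 3.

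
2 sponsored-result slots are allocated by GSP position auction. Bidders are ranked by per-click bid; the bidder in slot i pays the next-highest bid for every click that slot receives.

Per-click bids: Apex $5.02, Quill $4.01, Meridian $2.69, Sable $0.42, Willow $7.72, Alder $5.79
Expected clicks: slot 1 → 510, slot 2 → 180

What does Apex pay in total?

Apex pays $0.00

Sorting advertisers: $7.72 (Willow) > $5.79 (Alder) > $5.02 (Apex) > …
Apex ranks below slot 2 → no slot, pays nothing.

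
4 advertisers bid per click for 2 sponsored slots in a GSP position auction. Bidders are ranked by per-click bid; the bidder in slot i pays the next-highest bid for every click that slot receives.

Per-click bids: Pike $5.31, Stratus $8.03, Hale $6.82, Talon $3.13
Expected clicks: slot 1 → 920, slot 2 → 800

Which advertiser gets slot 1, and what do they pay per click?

Ranked by bid: $8.03 (Stratus) > $6.82 (Hale) > $5.31 (Pike) > …
Slot 1 goes to the first-ranked bidder, Stratus, who pays the next bid down: $6.82/click.

Stratus; $6.82 per click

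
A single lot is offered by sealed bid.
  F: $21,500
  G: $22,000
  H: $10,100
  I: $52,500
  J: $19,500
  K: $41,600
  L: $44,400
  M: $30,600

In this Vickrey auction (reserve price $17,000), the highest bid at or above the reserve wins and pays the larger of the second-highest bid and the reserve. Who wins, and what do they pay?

Rule: the highest bid at or above the reserve wins and pays the larger of the second-highest bid and the reserve.
Bids ranked: 52,500 (I) > 44,400 (L) > 41,600 (K) > 30,600 (M) > 22,000 (G) > 21,500 (F) > …
I has the top bid at or above the reserve ($52,500).
max(second-highest $44,400, reserve $17,000) = $44,400; the reserve does not bind.

I pays $44,400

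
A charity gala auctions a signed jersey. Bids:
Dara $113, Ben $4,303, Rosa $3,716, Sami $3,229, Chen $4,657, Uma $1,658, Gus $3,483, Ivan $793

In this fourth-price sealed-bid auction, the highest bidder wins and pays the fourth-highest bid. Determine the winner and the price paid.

Bids in order: 4,657 (Chen) > 4,303 (Ben) > 3,716 (Rosa) > 3,483 (Gus) > 3,229 (Sami) > 1,658 (Uma) > …
Chen is highest; pays the fourth-highest bid, $3,483.

Chen pays $3,483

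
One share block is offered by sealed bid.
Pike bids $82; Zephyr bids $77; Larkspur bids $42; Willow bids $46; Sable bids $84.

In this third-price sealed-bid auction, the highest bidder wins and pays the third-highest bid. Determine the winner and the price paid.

Sorting bids: 84 (Sable) > 82 (Pike) > 77 (Zephyr) > 46 (Willow) > 42 (Larkspur)
Sable is highest; pays the third-highest bid, $77.

Sable pays $77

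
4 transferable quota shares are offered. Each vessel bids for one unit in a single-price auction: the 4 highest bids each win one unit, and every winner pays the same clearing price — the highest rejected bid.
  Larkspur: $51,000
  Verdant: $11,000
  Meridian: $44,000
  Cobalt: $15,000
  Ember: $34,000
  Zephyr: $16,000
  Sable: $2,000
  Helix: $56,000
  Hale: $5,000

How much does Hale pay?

Hale pays $0

Ordering the bids: 56,000 (Helix), 51,000 (Larkspur), 44,000 (Meridian), 34,000 (Ember), 16,000 (Zephyr), 15,000 (Cobalt), …
Top 4: Helix, Larkspur, Meridian, Ember.
Clearing price = highest rejected bid = $16,000.
Hale does not win → pays $0.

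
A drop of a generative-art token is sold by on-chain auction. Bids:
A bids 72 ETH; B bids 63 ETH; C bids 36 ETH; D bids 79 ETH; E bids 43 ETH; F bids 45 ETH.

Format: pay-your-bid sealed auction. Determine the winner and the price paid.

Rule: the highest bidder wins and pays their own bid.
Sorting bids: 79 (D) > 72 (A) > 63 (B) > 45 (F) > 43 (E) > 36 (C)
D is highest → pays own bid, 79 ETH.

D pays 79 ETH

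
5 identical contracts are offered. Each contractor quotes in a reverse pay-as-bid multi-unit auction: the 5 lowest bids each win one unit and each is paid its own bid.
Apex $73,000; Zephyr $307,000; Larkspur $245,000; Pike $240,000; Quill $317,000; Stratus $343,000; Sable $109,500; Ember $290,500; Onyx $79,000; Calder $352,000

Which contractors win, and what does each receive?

Bids ranked low→high: 73,000 (Apex), 79,000 (Onyx), 109,500 (Sable), 240,000 (Pike), 245,000 (Larkspur), 290,500 (Ember), 307,000 (Zephyr), …
Lowest 5: Apex, Onyx, Sable, Pike, Larkspur.
Each winner is paid its own bid: Apex $73,000, Onyx $79,000, Sable $109,500, Pike $240,000, Larkspur $245,000.

Apex $73,000, Onyx $79,000, Sable $109,500, Pike $240,000, Larkspur $245,000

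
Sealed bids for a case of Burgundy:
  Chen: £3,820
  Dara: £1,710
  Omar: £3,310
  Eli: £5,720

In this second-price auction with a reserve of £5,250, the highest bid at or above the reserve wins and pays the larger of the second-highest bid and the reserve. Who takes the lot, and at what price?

Eli pays £5,250

Bids ranked: 5,720 (Eli) > 3,820 (Chen) > 3,310 (Omar) > 1,710 (Dara)
Eli has the top bid at or above the reserve (£5,720).
max(second-highest £3,820, reserve £5,250) = £5,250.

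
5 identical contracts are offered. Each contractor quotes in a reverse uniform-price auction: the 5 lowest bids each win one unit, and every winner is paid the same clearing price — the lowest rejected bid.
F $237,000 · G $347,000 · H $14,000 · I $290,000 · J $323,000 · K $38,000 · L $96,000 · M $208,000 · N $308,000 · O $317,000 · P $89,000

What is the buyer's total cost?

Total cost: $1,185,000

Ordering the bids: 14,000 (H), 38,000 (K), 89,000 (P), 96,000 (L), 208,000 (M), 237,000 (F), 290,000 (I), …
Lowest 5: H, K, P, L, M.
First losing bid is F's $237,000, which sets the uniform price.
Total cost = 5 × $237,000 = $1,185,000.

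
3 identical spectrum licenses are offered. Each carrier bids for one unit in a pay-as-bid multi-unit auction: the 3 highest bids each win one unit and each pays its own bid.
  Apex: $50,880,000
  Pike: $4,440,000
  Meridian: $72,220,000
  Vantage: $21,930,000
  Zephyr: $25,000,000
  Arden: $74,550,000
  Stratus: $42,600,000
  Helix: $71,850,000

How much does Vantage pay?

Sorting: 74,550,000 (Arden), 72,220,000 (Meridian), 71,850,000 (Helix), 50,880,000 (Apex), 42,600,000 (Stratus), …
Winners (3 units): Arden, Meridian, Helix.
Vantage does not win → $0.

Vantage pays $0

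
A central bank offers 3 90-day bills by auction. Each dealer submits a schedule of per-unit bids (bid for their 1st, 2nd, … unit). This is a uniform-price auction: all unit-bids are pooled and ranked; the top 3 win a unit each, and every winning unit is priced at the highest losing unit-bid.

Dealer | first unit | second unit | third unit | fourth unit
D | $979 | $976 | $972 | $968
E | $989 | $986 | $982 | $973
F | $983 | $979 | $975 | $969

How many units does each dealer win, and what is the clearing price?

Pooled unit-bids ranked (top 3): 989 (E-1), 986 (E-2), 983 (F-1)
First bid not allocated: $982.
Allocation: E 2, F 1.

E 2, F 1; clearing price $982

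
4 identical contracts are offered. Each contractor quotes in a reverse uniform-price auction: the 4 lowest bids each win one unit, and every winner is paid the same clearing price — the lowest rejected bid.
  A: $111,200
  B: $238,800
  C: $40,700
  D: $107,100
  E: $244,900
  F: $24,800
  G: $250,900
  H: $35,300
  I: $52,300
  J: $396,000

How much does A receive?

Sorting: 24,800 (F), 35,300 (H), 40,700 (C), 52,300 (I), 107,100 (D), 111,200 (A), …
The 4 lowest are F, H, C, I.
Lowest unsuccessful bid: $107,100 → clearing price.
A does not win → is paid $0.

A is paid $0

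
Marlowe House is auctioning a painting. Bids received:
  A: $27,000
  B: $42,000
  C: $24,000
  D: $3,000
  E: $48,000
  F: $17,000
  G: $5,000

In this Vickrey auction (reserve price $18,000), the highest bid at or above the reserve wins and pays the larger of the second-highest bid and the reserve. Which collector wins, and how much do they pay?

Sorting bids: 48,000 (E) > 42,000 (B) > 27,000 (A) > 24,000 (C) > 17,000 (F) > 5,000 (G) > …
Highest eligible bid: E at $48,000.
Second-highest bid $42,000 exceeds the reserve $18,000 → payment $42,000.

E pays $42,000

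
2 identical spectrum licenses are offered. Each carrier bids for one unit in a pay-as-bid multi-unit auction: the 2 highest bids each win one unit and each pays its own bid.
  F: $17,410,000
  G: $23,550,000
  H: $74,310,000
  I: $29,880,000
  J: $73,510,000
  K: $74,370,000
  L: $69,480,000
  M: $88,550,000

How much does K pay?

K pays $74,370,000

Ordering the bids: 88,550,000 (M), 74,370,000 (K), 74,310,000 (H), 73,510,000 (J), …
Top 2: M, K.
K wins → own bid $74,370,000.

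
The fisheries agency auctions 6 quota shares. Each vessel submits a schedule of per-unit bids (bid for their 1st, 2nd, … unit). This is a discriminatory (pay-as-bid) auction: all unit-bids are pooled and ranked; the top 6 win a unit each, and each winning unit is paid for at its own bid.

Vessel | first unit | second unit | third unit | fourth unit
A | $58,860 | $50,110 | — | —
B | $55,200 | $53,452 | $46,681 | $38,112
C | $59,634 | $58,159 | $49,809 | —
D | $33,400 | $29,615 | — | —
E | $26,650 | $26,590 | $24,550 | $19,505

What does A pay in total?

Pooled unit-bids ranked (top 6): 59,634 (C-1), 58,860 (A-1), 58,159 (C-2), 55,200 (B-1), 53,452 (B-2), 50,110 (A-2)
Next rejected bid: $49,809 (not a price — pay-as-bid).
A's winning unit-bids: 58,860 + 50,110 = $108,970.

A pays $108,970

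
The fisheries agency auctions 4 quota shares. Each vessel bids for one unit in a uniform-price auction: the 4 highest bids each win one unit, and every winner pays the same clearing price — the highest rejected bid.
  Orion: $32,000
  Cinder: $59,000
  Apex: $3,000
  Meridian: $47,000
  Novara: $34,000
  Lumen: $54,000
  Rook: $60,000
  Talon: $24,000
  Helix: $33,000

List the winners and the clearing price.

Rook, Cinder, Lumen, Meridian; each pays $34,000

Ordering the bids: 60,000 (Rook), 59,000 (Cinder), 54,000 (Lumen), 47,000 (Meridian), 34,000 (Novara), 33,000 (Helix), …
Top 4: Rook, Cinder, Lumen, Meridian.
First losing bid is Novara's $34,000, which sets the uniform price.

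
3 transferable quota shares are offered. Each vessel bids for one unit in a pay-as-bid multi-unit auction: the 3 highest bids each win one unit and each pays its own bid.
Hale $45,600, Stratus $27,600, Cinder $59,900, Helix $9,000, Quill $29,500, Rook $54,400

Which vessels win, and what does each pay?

Cinder $59,900, Rook $54,400, Hale $45,600

Sorting: 59,900 (Cinder), 54,400 (Rook), 45,600 (Hale), 29,500 (Quill), 27,600 (Stratus), …
Top 3: Cinder, Rook, Hale.
Each winner pays its own bid: Cinder $59,900, Rook $54,400, Hale $45,600.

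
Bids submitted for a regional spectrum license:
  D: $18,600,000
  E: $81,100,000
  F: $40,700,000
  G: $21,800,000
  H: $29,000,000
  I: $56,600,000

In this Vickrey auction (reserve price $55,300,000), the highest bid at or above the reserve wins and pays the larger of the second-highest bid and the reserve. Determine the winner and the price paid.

Rule: the highest bid at or above the reserve wins and pays the larger of the second-highest bid and the reserve.
Bids in order: 81,100,000 (E) > 56,600,000 (I) > 40,700,000 (F) > 29,000,000 (H) > 21,800,000 (G) > 18,600,000 (D)
Highest eligible bid: E at $81,100,000.
max(second-highest $56,600,000, reserve $55,300,000) = $56,600,000; the reserve does not bind.

E pays $56,600,000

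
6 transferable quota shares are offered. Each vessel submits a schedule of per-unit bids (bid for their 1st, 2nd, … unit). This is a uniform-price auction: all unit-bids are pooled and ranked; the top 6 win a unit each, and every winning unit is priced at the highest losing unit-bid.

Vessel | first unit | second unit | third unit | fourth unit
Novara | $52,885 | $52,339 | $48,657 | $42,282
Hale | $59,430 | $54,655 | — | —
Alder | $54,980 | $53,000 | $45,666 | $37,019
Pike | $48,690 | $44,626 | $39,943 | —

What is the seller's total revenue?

Total revenue: $292,140

Merging the schedules and taking the best 6: 59,430 (Hale-1), 54,980 (Alder-1), 54,655 (Hale-2), 53,000 (Alder-2), 52,885 (Novara-1), 52,339 (Novara-2)
Highest rejected unit-bid = $48,690.
Allocation: Alder 2, Hale 2, Novara 2. Every unit priced at $48,690.
Revenue = 6 × 48,690 = $292,140.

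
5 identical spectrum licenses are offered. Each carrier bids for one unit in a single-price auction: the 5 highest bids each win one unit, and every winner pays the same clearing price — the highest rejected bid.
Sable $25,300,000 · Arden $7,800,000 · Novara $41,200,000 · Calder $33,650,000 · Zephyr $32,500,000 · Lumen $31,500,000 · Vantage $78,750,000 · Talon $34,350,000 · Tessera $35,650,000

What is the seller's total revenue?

Ordering the bids: 78,750,000 (Vantage), 41,200,000 (Novara), 35,650,000 (Tessera), 34,350,000 (Talon), 33,650,000 (Calder), 32,500,000 (Zephyr), 31,500,000 (Lumen), …
Top 5: Vantage, Novara, Tessera, Talon, Calder.
First losing bid is Zephyr's $32,500,000, which sets the uniform price.
Total revenue = 5 × $32,500,000 = $162,500,000.

Total revenue: $162,500,000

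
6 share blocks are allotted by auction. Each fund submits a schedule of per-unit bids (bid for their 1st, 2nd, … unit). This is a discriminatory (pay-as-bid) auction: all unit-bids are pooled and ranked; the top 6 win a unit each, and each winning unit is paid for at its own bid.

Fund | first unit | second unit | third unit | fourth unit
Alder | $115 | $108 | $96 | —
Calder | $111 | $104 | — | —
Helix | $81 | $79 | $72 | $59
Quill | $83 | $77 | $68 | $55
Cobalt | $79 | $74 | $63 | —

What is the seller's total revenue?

Pooled unit-bids ranked (top 6): 115 (Alder-1), 111 (Calder-1), 108 (Alder-2), 104 (Calder-2), 96 (Alder-3), 83 (Quill-1)
Next rejected bid: $81 (not a price — pay-as-bid).
Each winning unit pays its own bid.
Revenue = 115 + 111 + 108 + 104 + 96 + 83 = $617.

Total revenue: $617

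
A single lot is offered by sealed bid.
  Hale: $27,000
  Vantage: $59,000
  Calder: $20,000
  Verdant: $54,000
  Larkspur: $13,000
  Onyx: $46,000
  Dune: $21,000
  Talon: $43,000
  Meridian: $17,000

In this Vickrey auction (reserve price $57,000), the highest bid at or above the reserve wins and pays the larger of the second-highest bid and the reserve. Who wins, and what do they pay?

Vantage pays $57,000

Vickrey auction (reserve price $57,000): the highest bid at or above the reserve wins and pays the larger of the second-highest bid and the reserve.
Bids in order: 59,000 (Vantage) > 54,000 (Verdant) > 46,000 (Onyx) > 43,000 (Talon) > 27,000 (Hale) > 21,000 (Dune) > …
Vantage has the top bid at or above the reserve ($59,000).
max(second-highest $54,000, reserve $57,000) = $57,000.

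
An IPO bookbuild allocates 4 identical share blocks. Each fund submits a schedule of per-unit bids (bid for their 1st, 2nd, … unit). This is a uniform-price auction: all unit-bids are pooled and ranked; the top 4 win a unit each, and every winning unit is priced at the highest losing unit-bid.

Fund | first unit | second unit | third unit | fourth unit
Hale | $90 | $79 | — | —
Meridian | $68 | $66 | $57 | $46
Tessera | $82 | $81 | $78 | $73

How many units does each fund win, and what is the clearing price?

Hale 2, Tessera 2; clearing price $78

All unit-bids, highest first — top 4: 90 (Hale-1), 82 (Tessera-1), 81 (Tessera-2), 79 (Hale-2)
The (k+1)-th unit-bid is $78.
Allocation: Hale 2, Tessera 2.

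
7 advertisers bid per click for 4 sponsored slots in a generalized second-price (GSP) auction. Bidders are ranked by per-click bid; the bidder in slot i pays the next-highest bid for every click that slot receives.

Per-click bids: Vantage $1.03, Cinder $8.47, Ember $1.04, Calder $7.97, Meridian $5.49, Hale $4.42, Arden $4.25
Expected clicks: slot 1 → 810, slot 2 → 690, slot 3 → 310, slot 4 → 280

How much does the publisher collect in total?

Sorting advertisers: $8.47 (Cinder) > $7.97 (Calder) > $5.49 (Meridian) > $4.42 (Hale) > $4.25 (Arden) > …
Slot 1: Cinder pays $7.97 × 810 = $6455.70
Slot 2: Calder pays $5.49 × 690 = $3788.10
Slot 3: Meridian pays $4.42 × 310 = $1370.20
Slot 4: Hale pays $4.25 × 280 = $1190.00
Total = $12804.00

Total revenue: $12804.00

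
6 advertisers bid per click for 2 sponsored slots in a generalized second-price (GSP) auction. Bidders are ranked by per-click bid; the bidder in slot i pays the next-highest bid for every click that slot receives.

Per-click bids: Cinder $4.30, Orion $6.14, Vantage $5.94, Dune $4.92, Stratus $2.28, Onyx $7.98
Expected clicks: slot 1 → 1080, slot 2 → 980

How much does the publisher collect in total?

Per-click bids in order: $7.98 (Onyx) > $6.14 (Orion) > $5.94 (Vantage) > …
Slot 1: Onyx pays $6.14 × 1080 = $6631.20
Slot 2: Orion pays $5.94 × 980 = $5821.20
Total = $12452.40

Total revenue: $12452.40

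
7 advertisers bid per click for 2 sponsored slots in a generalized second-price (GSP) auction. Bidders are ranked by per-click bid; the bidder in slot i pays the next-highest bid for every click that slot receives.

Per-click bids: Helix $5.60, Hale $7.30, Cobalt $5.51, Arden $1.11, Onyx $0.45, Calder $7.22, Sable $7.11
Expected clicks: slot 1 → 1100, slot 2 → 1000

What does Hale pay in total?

Ranked by bid: $7.30 (Hale) > $7.22 (Calder) > $7.11 (Sable) > …
Hale holds slot 1 → pays next bid $7.22 × 1100 clicks = $7942.00.

Hale pays $7942.00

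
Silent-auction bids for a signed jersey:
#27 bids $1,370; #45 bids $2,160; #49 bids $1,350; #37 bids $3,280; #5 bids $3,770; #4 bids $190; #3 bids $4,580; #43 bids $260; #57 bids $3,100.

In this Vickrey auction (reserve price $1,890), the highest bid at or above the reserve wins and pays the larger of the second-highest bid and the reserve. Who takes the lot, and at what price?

Bids in order: 4,580 (#3) > 3,770 (#5) > 3,280 (#37) > 3,100 (#57) > 2,160 (#45) > 1,370 (#27) > …
Highest eligible bid: #3 at $4,580.
max(second-highest $3,770, reserve $1,890) = $3,770; the reserve does not bind.

#3 pays $3,770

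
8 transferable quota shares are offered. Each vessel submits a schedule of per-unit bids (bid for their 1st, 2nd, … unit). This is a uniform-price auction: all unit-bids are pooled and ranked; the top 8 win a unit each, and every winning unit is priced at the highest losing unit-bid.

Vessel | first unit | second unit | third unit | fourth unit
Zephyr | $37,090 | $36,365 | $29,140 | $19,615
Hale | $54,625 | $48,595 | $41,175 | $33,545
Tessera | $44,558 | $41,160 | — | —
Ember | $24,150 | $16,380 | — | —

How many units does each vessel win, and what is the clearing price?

Hale 4, Tessera 2, Zephyr 2; clearing price $29,140

Merging the schedules and taking the best 8: 54,625 (Hale-1), 48,595 (Hale-2), 44,558 (Tessera-1), 41,175 (Hale-3), 41,160 (Tessera-2), 37,090 (Zephyr-1), 36,365 (Zephyr-2), 33,545 (Hale-4)
The (k+1)-th unit-bid is $29,140.
Allocation: Hale 4, Tessera 2, Zephyr 2.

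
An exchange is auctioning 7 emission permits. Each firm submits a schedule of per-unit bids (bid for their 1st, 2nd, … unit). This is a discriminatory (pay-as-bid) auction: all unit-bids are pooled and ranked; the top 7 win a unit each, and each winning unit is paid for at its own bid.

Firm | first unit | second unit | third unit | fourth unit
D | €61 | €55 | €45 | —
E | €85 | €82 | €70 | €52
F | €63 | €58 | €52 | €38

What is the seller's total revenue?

All unit-bids, highest first — top 7: 85 (E-1), 82 (E-2), 70 (E-3), 63 (F-1), 61 (D-1), 58 (F-2), 55 (D-2)
Next rejected bid: €52 (not a price — pay-as-bid).
Each winning unit pays its own bid.
Revenue = 85 + 82 + 70 + 63 + 61 + 58 + 55 = €474.

Total revenue: €474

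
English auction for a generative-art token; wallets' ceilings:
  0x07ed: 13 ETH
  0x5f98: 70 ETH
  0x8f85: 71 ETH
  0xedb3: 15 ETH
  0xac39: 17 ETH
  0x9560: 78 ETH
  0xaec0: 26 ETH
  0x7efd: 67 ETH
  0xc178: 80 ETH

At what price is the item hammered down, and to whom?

0xc178 wins at 78 ETH

Sorting limits: 80 (0xc178) > 78 (0x9560) > 71 (0x8f85) > 70 (0x5f98) > 67 (0x7efd) > 26 (0xaec0) > …
0x9560 is the last rival to drop out, at 78 ETH; 0xc178 remains and wins at that price.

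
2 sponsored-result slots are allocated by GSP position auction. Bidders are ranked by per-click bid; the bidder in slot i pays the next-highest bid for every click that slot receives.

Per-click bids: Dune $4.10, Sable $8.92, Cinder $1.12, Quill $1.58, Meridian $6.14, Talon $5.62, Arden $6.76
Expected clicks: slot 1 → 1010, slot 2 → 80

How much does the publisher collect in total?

Sorting advertisers: $8.92 (Sable) > $6.76 (Arden) > $6.14 (Meridian) > …
Slot 1: Sable pays $6.76 × 1010 = $6827.60
Slot 2: Arden pays $6.14 × 80 = $491.20
Total = $7318.80

Total revenue: $7318.80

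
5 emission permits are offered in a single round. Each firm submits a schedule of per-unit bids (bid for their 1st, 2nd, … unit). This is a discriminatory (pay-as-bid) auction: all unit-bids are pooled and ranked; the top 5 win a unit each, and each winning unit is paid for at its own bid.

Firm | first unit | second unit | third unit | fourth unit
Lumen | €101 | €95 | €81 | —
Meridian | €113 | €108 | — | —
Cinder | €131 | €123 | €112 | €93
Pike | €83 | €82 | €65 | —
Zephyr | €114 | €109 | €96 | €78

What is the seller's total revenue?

All unit-bids, highest first — top 5: 131 (Cinder-1), 123 (Cinder-2), 114 (Zephyr-1), 113 (Meridian-1), 112 (Cinder-3)
Next rejected bid: €109 (not a price — pay-as-bid).
Each winning unit pays its own bid.
Revenue = 131 + 123 + 114 + 113 + 112 = €593.

Total revenue: €593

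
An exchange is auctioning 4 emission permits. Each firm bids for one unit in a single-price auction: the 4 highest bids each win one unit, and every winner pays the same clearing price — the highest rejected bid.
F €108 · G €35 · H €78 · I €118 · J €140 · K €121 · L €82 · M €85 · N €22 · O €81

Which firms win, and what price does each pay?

J, K, I, F; each pays €85

Sorting: 140 (J), 121 (K), 118 (I), 108 (F), 85 (M), 82 (L), …
Winners (4 units): J, K, I, F.
First losing bid is M's €85, which sets the uniform price.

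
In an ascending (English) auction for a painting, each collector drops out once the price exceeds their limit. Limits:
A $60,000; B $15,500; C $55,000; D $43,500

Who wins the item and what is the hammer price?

Rule: the price rises until one bidder remains; the winner pays the price at which the last rival dropped out.
Limits in order: 60,000 (A) > 55,000 (C) > 43,500 (D) > 15,500 (B)
C is the last rival to drop out, at $55,000; A remains and wins at that price.

A wins at $55,000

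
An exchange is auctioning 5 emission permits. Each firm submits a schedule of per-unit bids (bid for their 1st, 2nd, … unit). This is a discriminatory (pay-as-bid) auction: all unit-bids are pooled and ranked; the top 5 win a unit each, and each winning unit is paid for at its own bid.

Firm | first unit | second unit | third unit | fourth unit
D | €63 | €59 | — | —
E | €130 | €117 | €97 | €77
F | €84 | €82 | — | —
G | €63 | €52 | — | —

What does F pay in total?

F pays €166

Pooled unit-bids ranked (top 5): 130 (E-1), 117 (E-2), 97 (E-3), 84 (F-1), 82 (F-2)
Next rejected bid: €77 (not a price — pay-as-bid).
F's winning unit-bids: 84 + 82 = €166.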